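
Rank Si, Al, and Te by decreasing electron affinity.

Te > Si > Al

Al is in period 3, group 13; Si is in period 3, group 14; Te is in period 5, group 16.
Atoms with high Z_eff and room in the valence shell (especially the halogens) have the most exothermic electron affinities.
Neither a single period nor a single group — weigh both effects.
Si > Al: Si lies to the right of Al in period 3, so the across-period effect alone puts Si higher.
Te > Si: period and group pull opposite ways; the across-period shift dominates (190 vs 134 kJ/mol).
Tabulated electron affinity (kJ/mol): Al 42, Si 134, Te 190.
So from highest to lowest: Te > Si > Al.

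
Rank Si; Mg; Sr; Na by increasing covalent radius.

Si < Mg < Na < Sr

Na is in period 3, group 1; Mg is in period 3, group 2; Si is in period 3, group 14; Sr is in period 5, group 2.
Radius decreases left→right (rising Z_eff, same n) and increases top→bottom (higher n).
These span different periods and groups, so the two trends combine.
Mg > Si: Mg lies to the left of Si in period 3, so the across-period effect alone puts Mg larger.
Na > Mg: Na lies to the left of Mg in period 3, so the across-period effect alone puts Na larger.
Sr > Na: period and group pull opposite ways; the down-group shift dominates (185 vs 155 pm).
Approximate values (pm): Na 155, Mg 139, Si 116, Sr 185.
So from smallest to largest: Si < Mg < Na < Sr.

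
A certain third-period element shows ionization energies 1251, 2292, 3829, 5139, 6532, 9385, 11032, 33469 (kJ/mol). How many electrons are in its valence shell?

7

Look for the largest jump between consecutive ionization energies: IE8/IE7 ≈ 3.0, far larger than any earlier ratio.
That jump marks the point where a core electron is being removed. So the atom has 7 valence electrons.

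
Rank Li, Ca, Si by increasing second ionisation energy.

Consider each +1 ion: Li⁺ is the bare [He] core; Ca⁺ still has 1 valence electron; Si⁺ still has 3 valence electrons.
Pulling an electron out of a noble-gas core costs far more than removing a remaining valence electron, so Li sits at the high end of IE_2.
Valence configurations: Ca⁺ [Ar]4s¹, Si⁺ [Ne]3s²3p¹.
The numbers (kJ/mol): Li 7298, Ca 1145, Si 1577.
Overall IE_2 order: Ca < Si < Li.

Ca < Si < Li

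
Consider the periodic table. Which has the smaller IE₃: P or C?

After 2 electrons have been removed, what remains? P²⁺ still has 3 valence electrons; C²⁺ still has 2 valence electrons.
All are still removing valence electrons, so compare the +2 ions as you would atoms: IE_3 generally rises across a period (higher Z_eff) and falls down a group (larger shell), subject to the usual subshell exceptions.
Valence configurations: P²⁺ [Ne]3s²3p¹, C²⁺ [He]2s².
Approximate IE_3 values (kJ/mol): P 2914, C 4620.
So the third ionization energies run P < C.

P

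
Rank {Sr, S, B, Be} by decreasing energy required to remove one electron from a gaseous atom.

S > Be > B > Sr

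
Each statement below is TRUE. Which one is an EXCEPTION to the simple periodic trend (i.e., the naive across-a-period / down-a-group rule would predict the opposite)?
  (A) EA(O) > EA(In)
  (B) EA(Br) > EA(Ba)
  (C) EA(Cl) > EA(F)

(C)

The general trend: electron affinity increases across a period and decreases down a group.
(A) O (period 2, group 16) vs In (period 5, group 13): the stated order agrees with the simple trend.
(B) Br (period 4, group 17) vs Ba (period 6, group 2): the stated order agrees with the simple trend.
(C) Cl (period 3, group 17) vs F (period 2, group 17): the stated order contradicts the simple trend.
The exception is (C): F's small 2p subshell makes the incoming electron feel strong e⁻–e⁻ repulsion, so Cl actually releases more energy on gaining an electron.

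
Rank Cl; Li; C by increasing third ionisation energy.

After 2 electrons have been removed, what remains? Cl²⁺ still has 5 valence electrons; Li²⁺ is already 1 electron into the core; C²⁺ still has 2 valence electrons.
Core electrons are held far more tightly than valence electrons, so Li tops the IE_3 order.
Valence configurations: Cl²⁺ [Ne]3s²3p³, C²⁺ [He]2s².
The numbers (kJ/mol): Cl 3822, Li 11815, C 4620.
So the third ionization energies run Cl < C < Li.

Cl < C < Li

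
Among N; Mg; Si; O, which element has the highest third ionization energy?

The third ionization energy removes an electron from the +2 ion. For each element: N²⁺ still has 3 valence electrons; Mg²⁺ is the bare [Ne] core; Si²⁺ still has 2 valence electrons; O²⁺ still has 4 valence electrons.
Breaking into a closed-shell core is much more expensive than removing a leftover valence electron — Mg has the largest IE_3 here.
Valence configurations: N²⁺ [He]2s²2p¹, Si²⁺ [Ne]3s², O²⁺ [He]2s²2p².
Tabulated IE_3 (kJ/mol): N 4578, Mg 7733, Si 3232, O 5300.
So the third ionization energies run Si < N < O < Mg.

Mg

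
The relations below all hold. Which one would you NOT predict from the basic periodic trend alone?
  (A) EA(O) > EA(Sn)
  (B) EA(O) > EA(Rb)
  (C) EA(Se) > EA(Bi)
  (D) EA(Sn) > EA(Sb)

(D)

The general trend: electron affinity increases across a period and decreases down a group.
(A) O (period 2, group 16) vs Sn (period 5, group 14): the stated order agrees with the simple trend.
(B) O (period 2, group 16) vs Rb (period 5, group 1): the stated order agrees with the simple trend.
(C) Se (period 4, group 16) vs Bi (period 6, group 15): the stated order agrees with the simple trend.
(D) Sn (period 5, group 14) vs Sb (period 5, group 15): the stated order contradicts the simple trend.
The exception is (D): adding an electron to Sb's half-filled 5p³ is unfavourable, so Sn has the more exothermic EA.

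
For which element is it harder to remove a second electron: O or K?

The second ionization energy removes an electron from the +1 ion. For each element: O⁺ still has 5 valence electrons; K⁺ is the bare [Ar] core.
Usually core removal costs more than valence removal, but here the competition is close: a tightly held n=2 valence electron can cost more to remove than an n=3 core electron, so the actual values have to decide it.
Approximate IE_2 values (kJ/mol): O 3388, K 3052.
Hence IE_2: K < O.

O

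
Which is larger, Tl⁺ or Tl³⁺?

Both ions have Z = 81 protons, but Tl³⁺ has lost more electrons, so its remaining electrons feel a larger effective nuclear charge per electron and are pulled in more tightly.
Higher positive charge → smaller ion, so Tl⁺ > Tl³⁺.

Tl⁺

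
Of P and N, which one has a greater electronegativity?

EN rises left→right (higher Z_eff, smaller atoms) and falls top→bottom (larger, more shielded atoms).
All are in group 15, so electronegativity increases up the group.
So N has the greater electronegativity (N > P).

N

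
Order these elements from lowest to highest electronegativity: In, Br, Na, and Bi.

Na < In < Bi < Br

Na is in period 3, group 1; Br is in period 4, group 17; In is in period 5, group 13; Bi is in period 6, group 15.
Electronegativity increases across a period and decreases down a group, tracking effective nuclear charge and atomic size.
These span different periods and groups, so the two trends combine.
In > Na: the two effects oppose for this pair; the across-period effect wins (1.78 vs 0.93).
Bi > In: period and group pull opposite ways; the across-period shift dominates (2.02 vs 1.78).
Br > Bi: both effects reinforce here, so Br is clearly the higher of the two.
Tabulated electronegativity (Pauling): Na 0.93, Br 2.96, In 1.78, Bi 2.02.
So from lowest to highest: Na < In < Bi < Br.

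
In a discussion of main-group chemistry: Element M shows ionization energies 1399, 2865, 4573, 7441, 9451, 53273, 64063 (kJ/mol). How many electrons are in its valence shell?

Look for the largest jump between consecutive ionization energies: IE6/IE5 ≈ 5.6, far larger than any earlier ratio.
That jump marks the point where a core electron is being removed. So the atom has 5 valence electrons.

5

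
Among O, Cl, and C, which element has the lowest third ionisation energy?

The third ionization energy removes an electron from the +2 ion. For each element: O²⁺ still has 4 valence electrons; Cl²⁺ still has 5 valence electrons; C²⁺ still has 2 valence electrons.
All are still removing valence electrons, so compare the +2 ions as you would atoms: IE_3 generally rises across a period (higher Z_eff) and falls down a group (larger shell), subject to the usual subshell exceptions.
Valence configurations: O²⁺ [He]2s²2p², Cl²⁺ [Ne]3s²3p³, C²⁺ [He]2s².
Tabulated IE_3 (kJ/mol): O 5300, Cl 3822, C 4620.
So the third ionization energies run Cl < C < O.

Cl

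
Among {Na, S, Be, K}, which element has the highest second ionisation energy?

Consider each +1 ion: Na⁺ is the bare [Ne] core; S⁺ still has 5 valence electrons; Be⁺ still has 1 valence electron; K⁺ is the bare [Ar] core.
Pulling an electron out of a noble-gas core costs far more than removing a remaining valence electron, so K and Na sit at the high end of IE_2.
Valence configurations: S⁺ [Ne]3s²3p³, Be⁺ [He]2s¹.
The numbers (kJ/mol): Na 4562, S 2252, Be 1757, K 3052.
Overall IE_2 order: Be < S < K < Na.

Na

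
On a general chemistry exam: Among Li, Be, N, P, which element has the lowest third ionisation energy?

After 2 electrons have been removed, what remains? Li²⁺ is already 1 electron into the core; Be²⁺ is the bare [He] core; N²⁺ still has 3 valence electrons; P²⁺ still has 3 valence electrons.
Breaking into a closed-shell core is much more expensive than removing a leftover valence electron — Li and Be have the largest IE_3 here.
Valence configurations: N²⁺ [He]2s²2p¹, P²⁺ [Ne]3s²3p¹.
Approximate IE_3 values (kJ/mol): Li 11815, Be 14849, N 4578, P 2914.
Putting it together, IE_3: P < N < Li < Be.

P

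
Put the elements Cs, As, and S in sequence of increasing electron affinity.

Electron affinity generally becomes more exothermic across a period toward the halogens and less exothermic down a group.
Neither a single period nor a single group — weigh both effects.
As > Cs: both effects reinforce here, so As is clearly the higher of the two.
S > As: relative to As, both the across-period and down-group shifts push S's electron affinity up.
Approximate values (kJ/mol): S 200, As 78, Cs 46.
So from lowest to highest: Cs < As < S.

Cs, As, S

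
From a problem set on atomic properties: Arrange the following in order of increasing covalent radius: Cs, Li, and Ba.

Li is in period 2, group 1; Cs is in period 6, group 1; Ba is in period 6, group 2.
Across a period the added protons contract the valence shell; down a group each new principal shell makes the atom larger.
These span different periods and groups, so the two trends combine.
Ba > Li: the two effects oppose for this pair; the down-group effect wins (196 vs 133 pm).
Cs > Ba: both are in period 6; the period trend gives Cs the larger value.
Approximate values (pm): Li 133, Cs 232, Ba 196.
So from smallest to largest: Li < Ba < Cs.

Li < Ba < Cs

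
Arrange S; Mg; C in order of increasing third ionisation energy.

S, C, Mg

IE_3 is the cost of taking one more electron from the +2 cation: S²⁺ still has 4 valence electrons; Mg²⁺ is the bare [Ne] core; C²⁺ still has 2 valence electrons.
Core electrons are held far more tightly than valence electrons, so Mg tops the IE_3 order.
Valence configurations: S²⁺ [Ne]3s²3p², C²⁺ [He]2s².
The numbers (kJ/mol): S 3357, Mg 7733, C 4620.
Putting it together, IE_3: S < C < Mg.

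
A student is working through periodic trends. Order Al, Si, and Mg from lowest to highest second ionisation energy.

Consider each +1 ion: Al⁺ still has 2 valence electrons; Si⁺ still has 3 valence electrons; Mg⁺ still has 1 valence electron.
All are still removing valence electrons, so compare the +1 ions as you would atoms: IE_2 generally rises across a period (higher Z_eff) and falls down a group (larger shell), subject to the usual subshell exceptions.
Valence configurations: Al⁺ [Ne]3s², Si⁺ [Ne]3s²3p¹, Mg⁺ [Ne]3s¹.
Si⁺ loses a lone 3p electron whereas Al⁺ must break into a filled 3s² pair, so IE_2(Al) > IE_2(Si) even though Si has the higher nuclear charge.
Tabulated IE_2 (kJ/mol): Al 1817, Si 1577, Mg 1451.
So the second ionization energies run Mg < Si < Al.

Mg < Si < Al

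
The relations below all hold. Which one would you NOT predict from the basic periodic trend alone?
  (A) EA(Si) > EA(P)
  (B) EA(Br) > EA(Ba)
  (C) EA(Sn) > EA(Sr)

The general trend: electron affinity increases across a period and decreases down a group.
(A) Si (period 3, group 14) vs P (period 3, group 15): the stated order contradicts the simple trend.
(B) Br (period 4, group 17) vs Ba (period 6, group 2): the stated order agrees with the simple trend.
(C) Sn (period 5, group 14) vs Sr (period 5, group 2): the stated order agrees with the simple trend.
The exception is (A): adding an electron to P's half-filled 3p³ is unfavourable, so Si (3p²) has the more exothermic EA.

(A)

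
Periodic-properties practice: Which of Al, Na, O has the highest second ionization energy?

Na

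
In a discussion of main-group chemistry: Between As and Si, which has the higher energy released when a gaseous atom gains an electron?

Si

Atoms with high Z_eff and room in the valence shell (especially the halogens) have the most exothermic electron affinities.
Neither a single period nor a single group — weigh both effects.
Si > As: the two effects oppose for this pair; the down-group effect wins (134 vs 78 kJ/mol).
Tabulated electron affinity (kJ/mol): Si 134, As 78.
So Si has the higher energy released when a gaseous atom gains an electron (Si > As).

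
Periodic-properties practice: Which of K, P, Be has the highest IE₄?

Be

The fourth ionization energy removes an electron from the +3 ion. For each element: K³⁺ is already 2 electrons into the core; P³⁺ still has 2 valence electrons; Be³⁺ is already 1 electron into the core.
Pulling an electron out of a noble-gas core costs far more than removing a remaining valence electron, so K and Be sit at the high end of IE_4.
Approximate IE_4 values (kJ/mol): K 5877, P 4964, Be 21007.
Putting it together, IE_4: P < K < Be.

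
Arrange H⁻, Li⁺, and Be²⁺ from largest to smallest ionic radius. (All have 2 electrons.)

H⁻ > Li⁺ > Be²⁺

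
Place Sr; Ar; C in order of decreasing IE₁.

Ar, C, Sr

C is in period 2, group 14; Ar is in period 3, group 18; Sr is in period 5, group 2.
Across a period the outer electron is held more tightly (higher IE₁); down a group it sits in a higher shell, more shielded, and comes off more easily.
Neither a single period nor a single group — weigh both effects.
C > Sr: relative to Sr, both the across-period and down-group shifts push C's first ionization energy up.
Ar > C: the two effects oppose for this pair; the across-period effect wins (1521 vs 1086 kJ/mol).
Tabulated first ionization energy (kJ/mol): C 1086, Ar 1521, Sr 550.
So from highest to lowest: Ar > C > Sr.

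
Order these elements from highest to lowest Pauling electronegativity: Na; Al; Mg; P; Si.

P > Si > Al > Mg > Na

Na is in period 3, group 1; Mg is in period 3, group 2; Al is in period 3, group 13; Si is in period 3, group 14; P is in period 3, group 15.
EN rises left→right (higher Z_eff, smaller atoms) and falls top→bottom (larger, more shielded atoms).
All lie in period 3, so electronegativity increases left to right.
So from highest to lowest: P > Si > Al > Mg > Na.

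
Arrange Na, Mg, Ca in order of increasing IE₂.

Ca < Mg < Na

The second ionization energy removes an electron from the +1 ion. For each element: Na⁺ is the bare [Ne] core; Mg⁺ still has 1 valence electron; Ca⁺ still has 1 valence electron.
Breaking into a closed-shell core is much more expensive than removing a leftover valence electron — Na has the largest IE_2 here.
Valence configurations: Mg⁺ [Ne]3s¹, Ca⁺ [Ar]4s¹.
The numbers (kJ/mol): Na 4562, Mg 1451, Ca 1145.
Putting it together, IE_2: Ca < Mg < Na.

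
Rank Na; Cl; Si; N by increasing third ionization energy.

The third ionization energy removes an electron from the +2 ion. For each element: Na²⁺ is already 1 electron into the core; Cl²⁺ still has 5 valence electrons; Si²⁺ still has 2 valence electrons; N²⁺ still has 3 valence electrons.
Core electrons are held far more tightly than valence electrons, so Na tops the IE_3 order.
Valence configurations: Cl²⁺ [Ne]3s²3p³, Si²⁺ [Ne]3s², N²⁺ [He]2s²2p¹.
Tabulated IE_3 (kJ/mol): Na 6910, Cl 3822, Si 3232, N 4578.
So the third ionization energies run Si < Cl < N < Na.

Si < Cl < N < Na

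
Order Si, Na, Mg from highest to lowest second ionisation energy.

After 1 electron has been removed, what remains? Si⁺ still has 3 valence electrons; Na⁺ is the bare [Ne] core; Mg⁺ still has 1 valence electron.
Core electrons are held far more tightly than valence electrons, so Na tops the IE_2 order.
Valence configurations: Si⁺ [Ne]3s²3p¹, Mg⁺ [Ne]3s¹.
The numbers (kJ/mol): Si 1577, Na 4562, Mg 1451.
Putting it together, IE_2: Mg < Si < Na.

Na > Si > Mg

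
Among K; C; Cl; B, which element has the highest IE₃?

Consider each +2 ion: K²⁺ is already 1 electron into the core; C²⁺ still has 2 valence electrons; Cl²⁺ still has 5 valence electrons; B²⁺ still has 1 valence electron.
Usually core removal costs more than valence removal, but here the competition is close: a tightly held n=2 valence electron can cost more to remove than an n=3 core electron, so the actual values have to decide it.
Valence configurations: C²⁺ [He]2s², Cl²⁺ [Ne]3s²3p³, B²⁺ [He]2s¹.
Tabulated IE_3 (kJ/mol): K 4420, C 4620, Cl 3822, B 3660.
Overall IE_3 order: B < Cl < K < C.

C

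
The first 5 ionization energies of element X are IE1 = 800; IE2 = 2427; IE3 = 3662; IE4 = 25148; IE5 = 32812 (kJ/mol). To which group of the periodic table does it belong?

Look for the largest jump between consecutive ionization energies: IE4/IE3 ≈ 6.9, far larger than any earlier ratio.
That jump marks the point where a core electron is being removed. So the atom has 3 valence electrons.
A main-group element with 3 valence electrons is in group 13.

Group 13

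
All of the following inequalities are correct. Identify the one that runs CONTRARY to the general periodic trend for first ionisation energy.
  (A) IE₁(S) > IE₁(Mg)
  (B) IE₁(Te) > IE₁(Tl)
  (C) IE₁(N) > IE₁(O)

(C)

The general trend: first ionisation energy increases across a period and decreases down a group.
(A) S (period 3, group 16) vs Mg (period 3, group 2): the stated order agrees with the simple trend.
(B) Te (period 5, group 16) vs Tl (period 6, group 13): the stated order agrees with the simple trend.
(C) N (period 2, group 15) vs O (period 2, group 16): the stated order contradicts the simple trend.
The exception is (C): pairing an electron in O's 2p⁴ costs repulsion energy, so O ionizes more easily than half-filled N (2p³).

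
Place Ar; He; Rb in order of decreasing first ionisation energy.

He is in period 1, group 18; Ar is in period 3, group 18; Rb is in period 5, group 1.
Across a period the outer electron is held more tightly (higher IE₁); down a group it sits in a higher shell, more shielded, and comes off more easily.
These span different periods and groups, so the two trends combine.
Ar > Rb: both effects reinforce here, so Ar is clearly the higher of the two.
He > Ar: He sits above Ar in group 18, so the down-group effect alone puts He higher.
For reference (kJ/mol): He 2372, Ar 1521, Rb 403.
So from highest to lowest: He > Ar > Rb.

He > Ar > Rb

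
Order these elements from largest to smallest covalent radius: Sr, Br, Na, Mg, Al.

Na is in period 3, group 1; Mg is in period 3, group 2; Al is in period 3, group 13; Br is in period 4, group 17; Sr is in period 5, group 2.
Across a period the added protons contract the valence shell; down a group each new principal shell makes the atom larger.
Here both period and group differ, so the two effects have to be weighed against each other.
Al > Br: the two effects oppose for this pair; the across-period effect wins (126 vs 114 pm).
Mg > Al: both are in period 3; the period trend gives Mg the larger value.
Na > Mg: both are in period 3; the period trend gives Na the larger value.
Sr > Na: period and group pull opposite ways; the down-group shift dominates (185 vs 155 pm).
Approximate values (pm): Na 155, Mg 139, Al 126, Br 114, Sr 185.
So from largest to smallest: Sr > Na > Mg > Al > Br.

Sr > Na > Mg > Al > Br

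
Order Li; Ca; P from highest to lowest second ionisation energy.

The second ionization energy removes an electron from the +1 ion. For each element: Li⁺ is the bare [He] core; Ca⁺ still has 1 valence electron; P⁺ still has 4 valence electrons.
Pulling an electron out of a noble-gas core costs far more than removing a remaining valence electron, so Li sits at the high end of IE_2.
Valence configurations: Ca⁺ [Ar]4s¹, P⁺ [Ne]3s²3p².
Approximate IE_2 values (kJ/mol): Li 7298, Ca 1145, P 1907.
So the second ionization energies run Ca < P < Li.

Li > P > Ca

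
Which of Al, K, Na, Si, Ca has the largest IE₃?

Na

Consider each +2 ion: Al²⁺ still has 1 valence electron; K²⁺ is already 1 electron into the core; Na²⁺ is already 1 electron into the core; Si²⁺ still has 2 valence electrons; Ca²⁺ is the bare [Ar] core.
Breaking into a closed-shell core is much more expensive than removing a leftover valence electron — K, Ca and Na have the largest IE_3 here.
Valence configurations: Al²⁺ [Ne]3s¹, Si²⁺ [Ne]3s².
Approximate IE_3 values (kJ/mol): Al 2745, K 4420, Na 6910, Si 3232, Ca 4912.
Hence IE_3: Al < Si < K < Ca < Na.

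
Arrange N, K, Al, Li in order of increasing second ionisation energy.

Al < N < K < Li

Consider each +1 ion: N⁺ still has 4 valence electrons; K⁺ is the bare [Ar] core; Al⁺ still has 2 valence electrons; Li⁺ is the bare [He] core.
Breaking into a closed-shell core is much more expensive than removing a leftover valence electron — K and Li have the largest IE_2 here.
Valence configurations: N⁺ [He]2s²2p², Al⁺ [Ne]3s².
Approximate IE_2 values (kJ/mol): N 2856, K 3052, Al 1817, Li 7298.
Overall IE_2 order: Al < N < K < Li.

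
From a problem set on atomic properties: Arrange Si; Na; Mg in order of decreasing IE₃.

Mg > Na > Si

After 2 electrons have been removed, what remains? Si²⁺ still has 2 valence electrons; Na²⁺ is already 1 electron into the core; Mg²⁺ is the bare [Ne] core.
Core electrons are held far more tightly than valence electrons, so Na and Mg top the IE_3 order.
The numbers (kJ/mol): Si 3232, Na 6910, Mg 7733.
Hence IE_3: Si < Na < Mg.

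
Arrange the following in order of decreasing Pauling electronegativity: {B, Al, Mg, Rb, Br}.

Br, B, Al, Mg, Rb

B is in period 2, group 13; Mg is in period 3, group 2; Al is in period 3, group 13; Br is in period 4, group 17; Rb is in period 5, group 1.
Atoms toward the upper right of the periodic table pull bonding electrons most strongly.
Here both period and group differ, so the two effects have to be weighed against each other.
Mg > Rb: relative to Rb, both the across-period and down-group shifts push Mg's electronegativity up.
Al > Mg: both are in period 3; the period trend gives Al the larger value.
B > Al: they share group 13; the group trend gives B the larger value.
Br > B: the two effects oppose for this pair; the across-period effect wins (2.96 vs 2.04).
Approximate values (Pauling): B 2.04, Mg 1.31, Al 1.61, Br 2.96, Rb 0.82.
So from highest to lowest: Br > B > Al > Mg > Rb.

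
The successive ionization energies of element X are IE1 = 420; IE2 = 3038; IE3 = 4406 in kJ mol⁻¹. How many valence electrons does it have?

1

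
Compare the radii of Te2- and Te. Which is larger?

Te2-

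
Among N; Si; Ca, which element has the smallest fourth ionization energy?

IE_4 is the cost of taking one more electron from the +3 cation: N³⁺ still has 2 valence electrons; Si³⁺ still has 1 valence electron; Ca³⁺ is already 1 electron into the core.
Usually core removal costs more than valence removal, but here the competition is close: a tightly held n=2 valence electron can cost more to remove than an n=3 core electron, so the actual values have to decide it.
Valence configurations: N³⁺ [He]2s², Si³⁺ [Ne]3s¹.
Tabulated IE_4 (kJ/mol): N 7475, Si 4356, Ca 6491.
So the fourth ionization energies run Si < Ca < N.

Si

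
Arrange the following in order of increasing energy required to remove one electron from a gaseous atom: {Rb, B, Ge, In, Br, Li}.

Li is in period 2, group 1; B is in period 2, group 13; Ge is in period 4, group 14; Br is in period 4, group 17; Rb is in period 5, group 1; In is in period 5, group 13.
IE₁ increases left→right with effective nuclear charge and decreases top→bottom as the valence shell moves farther out.
Here both period and group differ, so the two effects have to be weighed against each other.
Li > Rb: Li sits above Rb in group 1, so the down-group effect alone puts Li higher.
In > Li: the two effects oppose for this pair; the across-period effect wins (558 vs 520 kJ/mol).
Ge > In: both effects reinforce here, so Ge is clearly the higher of the two.
B > Ge: period and group pull opposite ways; the down-group shift dominates (801 vs 762 kJ/mol).
Br > B: period and group pull opposite ways; the across-period shift dominates (1140 vs 801 kJ/mol).
Approximate values (kJ/mol): Li 520, B 801, Ge 762, Br 1140, Rb 403, In 558.
So from lowest to highest: Rb < Li < In < Ge < B < Br.

Rb < Li < In < Ge < B < Br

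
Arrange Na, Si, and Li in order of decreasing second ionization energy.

IE_2 is the cost of taking one more electron from the +1 cation: Na⁺ is the bare [Ne] core; Si⁺ still has 3 valence electrons; Li⁺ is the bare [He] core.
Core electrons are held far more tightly than valence electrons, so Na and Li top the IE_2 order.
Approximate IE_2 values (kJ/mol): Na 4562, Si 1577, Li 7298.
So the second ionization energies run Si < Na < Li.

Li > Na > Si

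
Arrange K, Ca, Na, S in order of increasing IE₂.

Ca < S < K < Na

After 1 electron has been removed, what remains? K⁺ is the bare [Ar] core; Ca⁺ still has 1 valence electron; Na⁺ is the bare [Ne] core; S⁺ still has 5 valence electrons.
Pulling an electron out of a noble-gas core costs far more than removing a remaining valence electron, so K and Na sit at the high end of IE_2.
Valence configurations: Ca⁺ [Ar]4s¹, S⁺ [Ne]3s²3p³.
Tabulated IE_2 (kJ/mol): K 3052, Ca 1145, Na 4562, S 2252.
Overall IE_2 order: Ca < S < K < Na.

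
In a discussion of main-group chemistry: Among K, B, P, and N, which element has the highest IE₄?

Consider each +3 ion: K³⁺ is already 2 electrons into the core; B³⁺ is the bare [He] core; P³⁺ still has 2 valence electrons; N³⁺ still has 2 valence electrons.
Usually core removal costs more than valence removal, but here the competition is close: a tightly held n=2 valence electron can cost more to remove than an n=3 core electron, so the actual values have to decide it.
Valence configurations: P³⁺ [Ne]3s², N³⁺ [He]2s².
Tabulated IE_4 (kJ/mol): K 5877, B 25026, P 4964, N 7475.
So the fourth ionization energies run P < K < N < B.

B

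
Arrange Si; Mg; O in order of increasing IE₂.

Mg, Si, O

The second ionization energy removes an electron from the +1 ion. For each element: Si⁺ still has 3 valence electrons; Mg⁺ still has 1 valence electron; O⁺ still has 5 valence electrons.
All are still removing valence electrons, so compare the +1 ions as you would atoms: IE_2 generally rises across a period (higher Z_eff) and falls down a group (larger shell), subject to the usual subshell exceptions.
Valence configurations: Si⁺ [Ne]3s²3p¹, Mg⁺ [Ne]3s¹, O⁺ [He]2s²2p³.
Tabulated IE_2 (kJ/mol): Si 1577, Mg 1451, O 3388.
Hence IE_2: Mg < Si < O.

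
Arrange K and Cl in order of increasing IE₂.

Cl < K

After 1 electron has been removed, what remains? K⁺ is the bare [Ar] core; Cl⁺ still has 6 valence electrons.
Breaking into a closed-shell core is much more expensive than removing a leftover valence electron — K has the largest IE_2 here.
Approximate IE_2 values (kJ/mol): K 3052, Cl 2298.
So the second ionization energies run Cl < K.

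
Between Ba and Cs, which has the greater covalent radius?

Cs

Cs is in period 6, group 1; Ba is in period 6, group 2.
Atomic radius shrinks across a period as nuclear charge pulls the same shell inward, and grows down a group as new shells are added.
All lie in period 6, so atomic radius increases right to left.
So Cs has the greater covalent radius (Cs > Ba).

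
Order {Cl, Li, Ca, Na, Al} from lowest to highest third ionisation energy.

Al < Cl < Ca < Na < Li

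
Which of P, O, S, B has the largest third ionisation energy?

O

IE_3 is the cost of taking one more electron from the +2 cation: P²⁺ still has 3 valence electrons; O²⁺ still has 4 valence electrons; S²⁺ still has 4 valence electrons; B²⁺ still has 1 valence electron.
All are still removing valence electrons, so compare the +2 ions as you would atoms: IE_3 generally rises across a period (higher Z_eff) and falls down a group (larger shell), subject to the usual subshell exceptions.
Valence configurations: P²⁺ [Ne]3s²3p¹, O²⁺ [He]2s²2p², S²⁺ [Ne]3s²3p², B²⁺ [He]2s¹.
Approximate IE_3 values (kJ/mol): P 2914, O 5300, S 3357, B 3660.
Putting it together, IE_3: P < S < B < O.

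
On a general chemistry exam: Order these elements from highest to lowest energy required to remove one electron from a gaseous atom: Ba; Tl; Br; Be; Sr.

Br > Be > Tl > Sr > Ba

Be is in period 2, group 2; Br is in period 4, group 17; Sr is in period 5, group 2; Ba is in period 6, group 2; Tl is in period 6, group 13.
First ionization energy rises across a period (greater Z_eff holds electrons more tightly) and falls down a group (valence electrons are farther from the nucleus).
Neither a single period nor a single group — weigh both effects.
Sr > Ba: Sr sits above Ba in group 2, so the down-group effect alone puts Sr higher.
Tl > Sr: the two effects oppose for this pair; the across-period effect wins (589 vs 550 kJ/mol).
Be > Tl: period and group pull opposite ways; the down-group shift dominates (900 vs 589 kJ/mol).
Br > Be: the two effects oppose for this pair; the across-period effect wins (1140 vs 900 kJ/mol).
Tabulated first ionization energy (kJ/mol): Be 900, Br 1140, Sr 550, Ba 503, Tl 589.
So from highest to lowest: Br > Be > Tl > Sr > Ba.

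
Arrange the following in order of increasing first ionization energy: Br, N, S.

S < Br < N

Removing the outermost electron gets harder across a period and easier down a group.
These sit on a diagonal, where the across-period and down-group effects partly cancel.
Br > S: the two effects oppose for this pair; the across-period effect wins (1140 vs 1000 kJ/mol).
N > Br: period and group pull opposite ways; the down-group shift dominates (1402 vs 1140 kJ/mol).
Tabulated first ionization energy (kJ/mol): N 1402, S 1000, Br 1140.
So from lowest to highest: S < Br < N.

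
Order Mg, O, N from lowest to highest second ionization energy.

Mg, N, O

After 1 electron has been removed, what remains? Mg⁺ still has 1 valence electron; O⁺ still has 5 valence electrons; N⁺ still has 4 valence electrons.
All are still removing valence electrons, so compare the +1 ions as you would atoms: IE_2 generally rises across a period (higher Z_eff) and falls down a group (larger shell), subject to the usual subshell exceptions.
Valence configurations: Mg⁺ [Ne]3s¹, O⁺ [He]2s²2p³, N⁺ [He]2s²2p².
The numbers (kJ/mol): Mg 1451, O 3388, N 2856.
Hence IE_2: Mg < N < O.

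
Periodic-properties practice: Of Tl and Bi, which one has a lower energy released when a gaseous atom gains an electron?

Tl

EA tends to increase across a period and decrease down a group, though the pattern is less regular than for IE or radius.
All lie in period 6, so electron affinity increases left to right.
So Tl has the lower energy released when a gaseous atom gains an electron (Tl < Bi).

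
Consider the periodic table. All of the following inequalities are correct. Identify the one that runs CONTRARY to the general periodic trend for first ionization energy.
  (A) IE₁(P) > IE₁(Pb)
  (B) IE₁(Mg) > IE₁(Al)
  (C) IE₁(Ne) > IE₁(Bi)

The general trend: first ionization energy increases across a period and decreases down a group.
(A) P (period 3, group 15) vs Pb (period 6, group 14): the stated order agrees with the simple trend.
(B) Mg (period 3, group 2) vs Al (period 3, group 13): the stated order contradicts the simple trend.
(C) Ne (period 2, group 18) vs Bi (period 6, group 15): the stated order agrees with the simple trend.
The exception is (B): Al's single 3p electron is easier to remove than one from Mg's filled 3s².

(B)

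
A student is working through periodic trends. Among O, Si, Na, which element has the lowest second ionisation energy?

Si

Consider each +1 ion: O⁺ still has 5 valence electrons; Si⁺ still has 3 valence electrons; Na⁺ is the bare [Ne] core.
Core electrons are held far more tightly than valence electrons, so Na tops the IE_2 order.
Valence configurations: O⁺ [He]2s²2p³, Si⁺ [Ne]3s²3p¹.
Tabulated IE_2 (kJ/mol): O 3388, Si 1577, Na 4562.
Putting it together, IE_2: Si < O < Na.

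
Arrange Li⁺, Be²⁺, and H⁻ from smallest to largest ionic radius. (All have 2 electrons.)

Be²⁺, Li⁺, H⁻

All of these have 2 electrons, so size is governed by nuclear charge alone: the more protons, the stronger the pull on the same electron cloud, and the smaller the ion.
Nuclear charges: Be²⁺ (Z=4), Li⁺ (Z=3), H⁻ (Z=1).
Smallest to largest: Be²⁺ < Li⁺ < H⁻.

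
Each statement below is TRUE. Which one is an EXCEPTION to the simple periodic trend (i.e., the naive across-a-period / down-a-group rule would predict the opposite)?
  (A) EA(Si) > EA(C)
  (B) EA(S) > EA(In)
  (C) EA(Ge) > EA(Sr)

(A)

The general trend: electron affinity increases across a period and decreases down a group.
(A) Si (period 3, group 14) vs C (period 2, group 14): the stated order contradicts the simple trend.
(B) S (period 3, group 16) vs In (period 5, group 13): the stated order agrees with the simple trend.
(C) Ge (period 4, group 14) vs Sr (period 5, group 2): the stated order agrees with the simple trend.
The exception is (A): Si's larger, more diffuse 3p orbitals accept an added electron slightly more readily than C's compact 2p.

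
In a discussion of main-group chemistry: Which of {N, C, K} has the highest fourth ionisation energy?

Consider each +3 ion: N³⁺ still has 2 valence electrons; C³⁺ still has 1 valence electron; K³⁺ is already 2 electrons into the core.
Usually core removal costs more than valence removal, but here the competition is close: a tightly held n=2 valence electron can cost more to remove than an n=3 core electron, so the actual values have to decide it.
Valence configurations: N³⁺ [He]2s², C³⁺ [He]2s¹.
Approximate IE_4 values (kJ/mol): N 7475, C 6223, K 5877.
Putting it together, IE_4: K < C < N.

N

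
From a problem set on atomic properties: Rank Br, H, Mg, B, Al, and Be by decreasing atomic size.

H is in period 1, group 1; Be is in period 2, group 2; B is in period 2, group 13; Mg is in period 3, group 2; Al is in period 3, group 13; Br is in period 4, group 17.
Moving right in a period, electrons are added to the same shell under a stronger nuclear pull, so atoms get smaller; moving down, a new shell is opened and atoms get larger.
These span different periods and groups, so the two trends combine.
B > H: the two effects oppose for this pair; the down-group effect wins (85 vs 32 pm).
Be > B: Be lies to the left of B in period 2, so the across-period effect alone puts Be larger.
Br > Be: period and group pull opposite ways; the down-group shift dominates (114 vs 102 pm).
Al > Br: period and group pull opposite ways; the across-period shift dominates (126 vs 114 pm).
Mg > Al: both are in period 3; the period trend gives Mg the larger value.
Approximate values (pm): H 32, Be 102, B 85, Mg 139, Al 126, Br 114.
So from largest to smallest: Mg > Al > Br > Be > B > H.

Mg > Al > Br > Be > B > H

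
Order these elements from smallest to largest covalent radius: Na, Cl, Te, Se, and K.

Cl, Se, Te, Na, K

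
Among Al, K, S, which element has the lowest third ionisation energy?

After 2 electrons have been removed, what remains? Al²⁺ still has 1 valence electron; K²⁺ is already 1 electron into the core; S²⁺ still has 4 valence electrons.
Core electrons are held far more tightly than valence electrons, so K tops the IE_3 order.
Valence configurations: Al²⁺ [Ne]3s¹, S²⁺ [Ne]3s²3p².
The numbers (kJ/mol): Al 2745, K 4420, S 3357.
So the third ionization energies run Al < S < K.

Al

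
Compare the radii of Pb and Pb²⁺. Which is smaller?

Pb²⁺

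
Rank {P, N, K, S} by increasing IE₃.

Consider each +2 ion: P²⁺ still has 3 valence electrons; N²⁺ still has 3 valence electrons; K²⁺ is already 1 electron into the core; S²⁺ still has 4 valence electrons.
Usually core removal costs more than valence removal, but here the competition is close: a tightly held n=2 valence electron can cost more to remove than an n=3 core electron, so the actual values have to decide it.
Valence configurations: P²⁺ [Ne]3s²3p¹, N²⁺ [He]2s²2p¹, S²⁺ [Ne]3s²3p².
Approximate IE_3 values (kJ/mol): P 2914, N 4578, K 4420, S 3357.
Hence IE_3: P < S < K < N.

P, S, K, N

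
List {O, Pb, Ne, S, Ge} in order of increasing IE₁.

Pb < Ge < S < O < Ne

IE₁ increases left→right with effective nuclear charge and decreases top→bottom as the valence shell moves farther out.
These span different periods and groups, so the two trends combine.
Ge > Pb: Ge sits above Pb in group 14, so the down-group effect alone puts Ge higher.
S > Ge: both effects reinforce here, so S is clearly the higher of the two.
O > S: O sits above S in group 16, so the down-group effect alone puts O higher.
Ne > O: Ne lies to the right of O in period 2, so the across-period effect alone puts Ne higher.
Approximate values (kJ/mol): O 1314, Ne 2081, S 1000, Ge 762, Pb 716.
So from lowest to highest: Pb < Ge < S < O < Ne.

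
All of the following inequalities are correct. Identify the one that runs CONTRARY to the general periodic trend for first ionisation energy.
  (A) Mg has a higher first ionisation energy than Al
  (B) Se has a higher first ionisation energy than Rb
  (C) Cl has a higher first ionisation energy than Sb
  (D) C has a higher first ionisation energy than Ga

(A)

The general trend: first ionisation energy increases across a period and decreases down a group.
(A) Mg (period 3, group 2) vs Al (period 3, group 13): the stated order contradicts the simple trend.
(B) Se (period 4, group 16) vs Rb (period 5, group 1): the stated order agrees with the simple trend.
(C) Cl (period 3, group 17) vs Sb (period 5, group 15): the stated order agrees with the simple trend.
(D) C (period 2, group 14) vs Ga (period 4, group 13): the stated order agrees with the simple trend.
The exception is (A): Al's single 3p electron is easier to remove than one from Mg's filled 3s².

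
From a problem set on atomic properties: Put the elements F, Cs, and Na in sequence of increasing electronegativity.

F is in period 2, group 17; Na is in period 3, group 1; Cs is in period 6, group 1.
Atoms toward the upper right of the periodic table pull bonding electrons most strongly.
Neither a single period nor a single group — weigh both effects.
Na > Cs: Na sits above Cs in group 1, so the down-group effect alone puts Na higher.
F > Na: both effects reinforce here, so F is clearly the higher of the two.
Approximate values (Pauling): F 3.98, Na 0.93, Cs 0.79.
So from lowest to highest: Cs < Na < F.

Cs, Na, F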